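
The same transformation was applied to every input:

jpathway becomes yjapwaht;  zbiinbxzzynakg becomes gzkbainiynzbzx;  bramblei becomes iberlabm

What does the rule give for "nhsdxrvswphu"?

Each output is the input with this applied: reverse the string, then take characters alternately from the front and the back (1st, last, 2nd, 2nd-last, ...).
Working it through for "nhsdxrvswphu": intermediate "uhpwsvrxdshn", final "unhhpswdsxvr".

unhhpswdsxvr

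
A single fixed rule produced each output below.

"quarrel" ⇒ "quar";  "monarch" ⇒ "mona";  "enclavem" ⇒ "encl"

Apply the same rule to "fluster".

flus

Looking at the pairs, the operation is to keep only the first 4 characters.
Doing the same to "fluster": "flus".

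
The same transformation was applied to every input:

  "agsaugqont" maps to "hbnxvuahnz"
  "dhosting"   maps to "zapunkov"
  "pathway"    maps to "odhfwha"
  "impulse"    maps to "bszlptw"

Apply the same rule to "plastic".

In each case the input is transformed by: move the first 3 characters to the end (rotate left by 3), then shift every letter 7 places forward in the alphabet (wrapping around).
Starting from "plastic": after the first operation, "sticpla"; after the second, "zapjwsh".

zapjwsh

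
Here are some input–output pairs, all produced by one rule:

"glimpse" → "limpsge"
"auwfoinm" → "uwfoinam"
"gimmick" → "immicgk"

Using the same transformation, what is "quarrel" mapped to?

What's happening: swap the first and last characters, then move the first character to the end.
On "quarrel" that produces "uarreql".
(Check on "gimmick": → "kimmicg" → "immicgk" ✓)

uarreql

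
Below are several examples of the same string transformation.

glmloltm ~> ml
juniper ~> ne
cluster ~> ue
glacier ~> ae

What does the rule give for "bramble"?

al

What's happening: keep one character in every 3, starting at position 3 (positions 3rd, 6th, 9th, ...).
Doing the same to "bramble": "al".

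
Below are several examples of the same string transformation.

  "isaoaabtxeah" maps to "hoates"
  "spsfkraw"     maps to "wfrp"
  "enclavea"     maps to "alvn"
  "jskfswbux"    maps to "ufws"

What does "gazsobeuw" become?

The pattern: keep every other character starting from the second (positions 2nd, 4th, 6th, ...), then swap the first and last characters.
Starting from "gazsobeuw": after the first operation, "asbu"; after the second, "usba".

usba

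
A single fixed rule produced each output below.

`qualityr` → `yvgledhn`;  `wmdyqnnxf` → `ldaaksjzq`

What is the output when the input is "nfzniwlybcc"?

The pattern: shift every letter 13 places forward in the alphabet (wrapping around) — i.e. ROT13, then move the first 3 characters to the end (rotate left by 3).
"nfzniwlybcc" → "avjyloppasm".
(Check on "wmdyqnnxf": → "jzqldaaks" → "ldaaksjzq" ✓)

avjyloppasm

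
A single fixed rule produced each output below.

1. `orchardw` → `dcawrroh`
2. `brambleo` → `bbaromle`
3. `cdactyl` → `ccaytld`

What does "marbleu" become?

ebaurml

Each output is the input with this applied: sort the characters into reverse alphabetical order, then move the last 3 characters to the front (rotate right by 3).
"marbleu" → "urmleba" → "ebaurml".
(Check on "orchardw": → "wrrohdca" → "dcawrroh" ✓)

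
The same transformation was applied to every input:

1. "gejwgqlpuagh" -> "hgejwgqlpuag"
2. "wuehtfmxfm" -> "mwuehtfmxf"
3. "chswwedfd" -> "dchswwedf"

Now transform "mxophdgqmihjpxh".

hmxophdgqmihjpx

Rule — move the last character to the front.
Applying that to "mxophdgqmihjpxh" gives "hmxophdgqmihjpx".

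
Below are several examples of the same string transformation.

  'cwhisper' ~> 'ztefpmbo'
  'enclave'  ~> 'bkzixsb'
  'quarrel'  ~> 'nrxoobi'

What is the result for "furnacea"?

Looking at the pairs, the operation is to shift every letter 3 places backward in the alphabet (wrapping around).
So "furnacea" becomes "crokxzbx".

crokxzbx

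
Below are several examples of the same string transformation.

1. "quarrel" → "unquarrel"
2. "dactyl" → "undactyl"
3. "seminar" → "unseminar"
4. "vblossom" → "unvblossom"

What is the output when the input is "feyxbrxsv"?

What's happening: prepend "un".
For "feyxbrxsv" the result is "unfeyxbrxsv".

unfeyxbrxsv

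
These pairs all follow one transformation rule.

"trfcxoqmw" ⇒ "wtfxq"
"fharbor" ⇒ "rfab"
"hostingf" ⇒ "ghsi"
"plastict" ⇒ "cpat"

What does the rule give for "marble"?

lmr

Looking at the pairs, the operation is to keep every other character starting from the first (positions 1st, 3rd, 5th, ...), then move the last character to the front.
Applying both steps to "marble": "mrl", then "lmr".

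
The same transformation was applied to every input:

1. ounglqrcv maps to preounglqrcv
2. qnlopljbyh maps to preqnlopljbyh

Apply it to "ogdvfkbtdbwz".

preogdvfkbtdbwz

The transformation: prepend "pre".
On "ogdvfkbtdbwz" that produces "preogdvfkbtdbwz".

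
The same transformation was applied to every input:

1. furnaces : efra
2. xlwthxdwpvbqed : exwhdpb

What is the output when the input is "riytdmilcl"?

crydi

Looking at the pairs, the operation is to move the last 2 characters to the front (rotate right by 2), then keep every other character starting from the first (positions 1st, 3rd, 5th, ...).
"riytdmilcl" → "clriytdmil" → "crydi".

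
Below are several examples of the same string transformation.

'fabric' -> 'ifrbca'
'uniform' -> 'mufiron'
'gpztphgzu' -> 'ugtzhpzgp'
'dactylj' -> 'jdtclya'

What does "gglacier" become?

What's happening: swap each adjacent pair of characters (1↔2, 3↔4, ...), then swap the first and last characters.
"gglacier" → "ggalicre" → "egalicrg".

egalicrg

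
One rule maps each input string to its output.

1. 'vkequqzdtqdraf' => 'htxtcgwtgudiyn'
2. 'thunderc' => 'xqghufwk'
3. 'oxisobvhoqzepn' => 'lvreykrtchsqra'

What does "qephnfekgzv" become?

Looking at the pairs, the operation is to shift every letter 3 places forward in the alphabet (wrapping around), then move the first 2 characters to the end (rotate left by 2).
So "qephnfekgzv" becomes "skqihnjcyth".

skqihnjcyth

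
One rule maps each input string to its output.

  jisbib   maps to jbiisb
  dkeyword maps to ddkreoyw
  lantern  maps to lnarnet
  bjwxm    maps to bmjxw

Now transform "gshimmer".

grsehmim

Each output is the input with this applied: take characters alternately from the front and the back (1st, last, 2nd, 2nd-last, ...).
For "gshimmer" the result is "grsehmim".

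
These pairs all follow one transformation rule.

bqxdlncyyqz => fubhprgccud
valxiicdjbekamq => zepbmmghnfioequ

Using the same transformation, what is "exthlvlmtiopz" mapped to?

What's happening: shift every letter 4 places forward in the alphabet (wrapping around).
Applying that to "exthlvlmtiopz" gives "ibxlpzpqxmstd".

ibxlpzpqxmstd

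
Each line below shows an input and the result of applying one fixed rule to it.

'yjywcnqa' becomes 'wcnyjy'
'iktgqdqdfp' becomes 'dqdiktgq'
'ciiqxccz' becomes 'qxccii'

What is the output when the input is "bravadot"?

The rule is to delete the last 2 characters, then move the last 3 characters to the front (rotate right by 3).
Working it through for "bravadot": intermediate "bravad", final "vadbra".

vadbra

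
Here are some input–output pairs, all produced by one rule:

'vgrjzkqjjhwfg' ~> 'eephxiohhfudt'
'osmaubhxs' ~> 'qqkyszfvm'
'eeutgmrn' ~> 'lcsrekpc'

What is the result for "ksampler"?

Looking at the pairs, the operation is to shift every letter 2 places backward in the alphabet (wrapping around), then swap the first and last characters.
On "ksampler": the first step gives "iqyknjcp", and the second then gives "pqyknjci".

pqyknjci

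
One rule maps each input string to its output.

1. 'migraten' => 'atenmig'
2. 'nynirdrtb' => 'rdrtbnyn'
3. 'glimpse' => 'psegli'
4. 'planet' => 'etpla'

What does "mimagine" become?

ginemim

The transformation: move the first 3 characters to the end (rotate left by 3), then delete the first character.
Applying both steps to "mimagine": "aginemim", then "ginemim".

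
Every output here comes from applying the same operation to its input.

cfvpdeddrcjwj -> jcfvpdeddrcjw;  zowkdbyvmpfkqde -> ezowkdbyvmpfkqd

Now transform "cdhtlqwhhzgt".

tcdhtlqwhhzg

In each case the input is transformed by: move the last character to the front.
"cdhtlqwhhzgt" → "tcdhtlqwhhzg".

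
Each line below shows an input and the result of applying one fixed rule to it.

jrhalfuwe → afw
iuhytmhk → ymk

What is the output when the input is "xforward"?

rad

Rule — delete the first 2 characters, then keep every other character starting from the second (positions 2nd, 4th, 6th, ...).
Applying that to "xforward" gives "rad".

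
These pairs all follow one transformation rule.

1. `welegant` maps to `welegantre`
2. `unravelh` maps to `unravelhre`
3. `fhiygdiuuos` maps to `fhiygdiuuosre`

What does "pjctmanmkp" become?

What's happening: append "re".
For "pjctmanmkp" the result is "pjctmanmkpre".

pjctmanmkpre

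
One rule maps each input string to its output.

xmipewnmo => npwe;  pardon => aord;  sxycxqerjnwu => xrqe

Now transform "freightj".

ehig

Looking at the pairs, the operation is to take characters alternately from the front and the back (1st, last, 2nd, 2nd-last, ...), then keep only the last 4 characters.
"freightj" → "fjrtehig" → "ehig".
(Check on "sxycxqerjnwu": → "suxwyncjxrqe" → "xrqe" ✓)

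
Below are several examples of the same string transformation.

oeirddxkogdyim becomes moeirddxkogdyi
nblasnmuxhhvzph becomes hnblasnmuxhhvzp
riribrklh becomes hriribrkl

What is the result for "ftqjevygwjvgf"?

Each output is the input with this applied: move the last character to the front.
"ftqjevygwjvgf" → "fftqjevygwjvg".

fftqjevygwjvg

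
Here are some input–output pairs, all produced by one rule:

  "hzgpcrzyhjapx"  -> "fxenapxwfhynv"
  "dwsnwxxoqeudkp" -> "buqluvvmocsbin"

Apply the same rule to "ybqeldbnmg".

wzocjbzlke

Rule — shift every letter 2 places backward in the alphabet (wrapping around).
On "ybqeldbnmg" that produces "wzocjbzlke".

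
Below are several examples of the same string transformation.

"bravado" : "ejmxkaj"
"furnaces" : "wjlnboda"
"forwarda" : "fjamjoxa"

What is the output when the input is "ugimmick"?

Each output is the input with this applied: shift every letter 9 places forward in the alphabet (wrapping around), then move the first 3 characters to the end (rotate left by 3).
Applying both steps to "ugimmick": "dprvvrlt", then "vvrltdpr".

vvrltdpr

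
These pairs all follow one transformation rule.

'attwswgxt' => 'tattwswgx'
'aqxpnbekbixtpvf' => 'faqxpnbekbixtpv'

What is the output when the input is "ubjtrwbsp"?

pubjtrwbs

The pattern: move the last character to the front.
On "ubjtrwbsp" that produces "pubjtrwbs".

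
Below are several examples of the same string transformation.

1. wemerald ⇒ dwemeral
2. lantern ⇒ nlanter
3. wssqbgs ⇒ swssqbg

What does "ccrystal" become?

lccrysta

Each output is the input with this applied: move the last character to the front.
So "ccrystal" becomes "lccrysta".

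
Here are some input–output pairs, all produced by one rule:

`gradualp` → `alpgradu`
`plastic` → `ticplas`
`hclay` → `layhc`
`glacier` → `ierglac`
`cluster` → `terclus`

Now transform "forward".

The transformation: move the last 3 characters to the front (rotate right by 3).
"forward" → "ardforw".

ardforw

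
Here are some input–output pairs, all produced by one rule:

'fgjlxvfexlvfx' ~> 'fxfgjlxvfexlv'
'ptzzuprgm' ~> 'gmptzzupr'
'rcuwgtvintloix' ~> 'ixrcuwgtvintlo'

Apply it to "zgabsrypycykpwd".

The pattern: move the last 2 characters to the front (rotate right by 2).
So "zgabsrypycykpwd" becomes "wdzgabsrypycykp".

wdzgabsrypycykp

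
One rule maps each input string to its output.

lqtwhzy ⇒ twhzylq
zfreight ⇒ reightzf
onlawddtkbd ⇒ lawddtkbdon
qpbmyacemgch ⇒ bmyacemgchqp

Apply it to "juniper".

niperju

Rule — move the first 2 characters to the end (rotate left by 2).
"juniper" → "niperju".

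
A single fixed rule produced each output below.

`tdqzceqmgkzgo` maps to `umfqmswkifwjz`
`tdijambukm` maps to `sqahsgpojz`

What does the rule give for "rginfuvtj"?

pzbaltomx

Each output is the input with this applied: shift every letter 6 places forward in the alphabet (wrapping around), then reverse the string.
Working it through for "rginfuvtj": intermediate "xmotlabzp", final "pzbaltomx".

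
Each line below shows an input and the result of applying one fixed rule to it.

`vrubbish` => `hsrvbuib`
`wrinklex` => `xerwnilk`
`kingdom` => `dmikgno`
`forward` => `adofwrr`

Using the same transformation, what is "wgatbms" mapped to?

bsgwtam

The pattern: swap each adjacent pair of characters (1↔2, 3↔4, ...), then move the last 2 characters to the front (rotate right by 2).
So "wgatbms" becomes "bsgwtam".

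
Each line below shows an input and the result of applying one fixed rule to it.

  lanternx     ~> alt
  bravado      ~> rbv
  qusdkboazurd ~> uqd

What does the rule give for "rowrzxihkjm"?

orr

Rule — swap each adjacent pair of characters (1↔2, 3↔4, ...), then keep only the first 3 characters.
Working it through for "rowrzxihkjm": intermediate "orrwxzhijkm", final "orr".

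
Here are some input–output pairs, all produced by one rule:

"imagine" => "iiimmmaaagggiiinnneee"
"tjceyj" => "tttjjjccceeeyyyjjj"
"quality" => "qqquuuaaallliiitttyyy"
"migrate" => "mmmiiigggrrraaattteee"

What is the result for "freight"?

fffrrreeeiiiggghhhttt

Looking at the pairs, the operation is to repeat every character 3 times.
Doing the same to "freight": "fffrrreeeiiiggghhhttt".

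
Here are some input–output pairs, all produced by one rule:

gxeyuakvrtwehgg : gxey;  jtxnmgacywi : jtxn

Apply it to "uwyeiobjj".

uwye

What's happening: keep only the first 4 characters.
So "uwyeiobjj" becomes "uwye".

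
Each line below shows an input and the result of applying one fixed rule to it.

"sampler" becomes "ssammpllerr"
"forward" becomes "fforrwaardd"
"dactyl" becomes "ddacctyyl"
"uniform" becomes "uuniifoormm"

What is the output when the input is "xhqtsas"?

xxhqqtssass

Looking at the pairs, the operation is to repeat every character 3 times, then keep every other character starting from the first (positions 1st, 3rd, 5th, ...).
For "xhqtsas", step one produces "xxxhhhqqqtttsssaaasss"; step two turns that into "xxhqqtssass".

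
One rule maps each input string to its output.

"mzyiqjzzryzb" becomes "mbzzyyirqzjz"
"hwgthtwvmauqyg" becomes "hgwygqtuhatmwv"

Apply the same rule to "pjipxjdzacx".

The rule is to take characters alternately from the front and the back (1st, last, 2nd, 2nd-last, ...).
For "pjipxjdzacx" the result is "pxjciapzxdj".

pxjciapzxdj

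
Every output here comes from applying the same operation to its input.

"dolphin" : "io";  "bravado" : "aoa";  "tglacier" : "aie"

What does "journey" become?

Rule — move the first 3 characters to the end (rotate left by 3), then keep only the vowels.
On "journey": the first step gives "rneyjou", and the second then gives "eou".
(Check on "dolphin": → "phindol" → "io" ✓)

eou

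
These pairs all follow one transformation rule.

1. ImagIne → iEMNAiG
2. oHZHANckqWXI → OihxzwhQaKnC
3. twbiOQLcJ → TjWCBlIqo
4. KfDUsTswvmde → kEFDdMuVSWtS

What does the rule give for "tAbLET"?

Each output is the input with this applied: take characters alternately from the front and the back (1st, last, 2nd, 2nd-last, ...), then flip the case of every letter.
On "tAbLET": the first step gives "tTAEbL", and the second then gives "TtaeBl".
(Check on "ImagIne": → "IemnaIg" → "iEMNAiG" ✓)

TtaeBl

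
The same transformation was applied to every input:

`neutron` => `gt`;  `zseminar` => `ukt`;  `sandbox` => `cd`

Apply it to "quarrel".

What's happening: shift every letter 2 places forward in the alphabet (wrapping around), then keep one character in every 3, starting at position 2 (positions 2nd, 5th, 8th, ...).
Starting from "quarrel": after the first operation, "swcttgn"; after the second, "wt".
(Check on "neutron": → "pgwvtqp" → "gt" ✓)

wt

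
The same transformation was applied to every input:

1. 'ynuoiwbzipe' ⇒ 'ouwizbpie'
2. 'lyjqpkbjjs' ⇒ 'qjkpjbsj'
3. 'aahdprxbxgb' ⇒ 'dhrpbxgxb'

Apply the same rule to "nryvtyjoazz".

What's happening: swap each adjacent pair of characters (1↔2, 3↔4, ...), then delete the first 2 characters.
So "nryvtyjoazz" becomes "vyytojzaz".

vyytojzaz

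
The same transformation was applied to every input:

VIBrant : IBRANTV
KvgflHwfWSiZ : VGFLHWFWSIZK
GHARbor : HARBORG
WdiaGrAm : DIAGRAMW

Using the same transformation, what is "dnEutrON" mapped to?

What's happening: move the first character to the end, then convert every letter to uppercase.
Working it through for "dnEutrON": intermediate "nEutrONd", final "NEUTROND".

NEUTROND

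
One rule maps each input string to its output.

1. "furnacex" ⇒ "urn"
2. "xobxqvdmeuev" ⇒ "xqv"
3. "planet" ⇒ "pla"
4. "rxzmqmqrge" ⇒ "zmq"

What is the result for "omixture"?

In each case the input is transformed by: swap the front and back halves of the string, then keep only the last 3 characters.
On "omixture": the first step gives "tureomix", and the second then gives "mix".

mix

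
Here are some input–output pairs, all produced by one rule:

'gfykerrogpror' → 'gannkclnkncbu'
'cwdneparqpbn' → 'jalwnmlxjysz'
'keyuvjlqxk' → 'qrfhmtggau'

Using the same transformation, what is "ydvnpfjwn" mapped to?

What's happening: shift every letter 4 places backward in the alphabet (wrapping around), then move the first 3 characters to the end (rotate left by 3).
On "ydvnpfjwn" that produces "jlbfsjuzr".

jlbfsjuzr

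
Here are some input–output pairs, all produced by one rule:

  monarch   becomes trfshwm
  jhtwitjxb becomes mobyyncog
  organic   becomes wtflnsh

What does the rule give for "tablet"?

The transformation: swap each adjacent pair of characters (1↔2, 3↔4, ...), then shift every letter 5 places forward in the alphabet (wrapping around).
For "tablet", step one produces "atlbte"; step two turns that into "fyqgyj".

fyqgyj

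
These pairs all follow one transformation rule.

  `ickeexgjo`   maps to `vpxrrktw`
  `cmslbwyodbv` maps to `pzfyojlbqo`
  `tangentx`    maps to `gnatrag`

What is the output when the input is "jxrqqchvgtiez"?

Rule — delete the last character, then shift every letter 13 places forward in the alphabet (wrapping around) — i.e. ROT13.
For "jxrqqchvgtiez", step one produces "jxrqqchvgtie"; step two turns that into "wkeddpuitgvr".

wkeddpuitgvr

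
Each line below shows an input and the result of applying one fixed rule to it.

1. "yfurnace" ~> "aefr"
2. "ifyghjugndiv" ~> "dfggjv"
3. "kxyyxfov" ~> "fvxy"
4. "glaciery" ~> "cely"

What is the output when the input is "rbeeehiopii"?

behio

The pattern: keep every other character starting from the second (positions 2nd, 4th, 6th, ...), then sort the characters into alphabetical order.
So "rbeeehiopii" becomes "behio".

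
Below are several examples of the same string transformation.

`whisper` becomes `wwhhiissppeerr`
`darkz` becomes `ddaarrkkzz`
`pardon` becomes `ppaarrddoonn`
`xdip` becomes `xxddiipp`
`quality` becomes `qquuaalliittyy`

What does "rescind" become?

rreesscciinndd

The pattern: double every character.
On "rescind" that produces "rreesscciinndd".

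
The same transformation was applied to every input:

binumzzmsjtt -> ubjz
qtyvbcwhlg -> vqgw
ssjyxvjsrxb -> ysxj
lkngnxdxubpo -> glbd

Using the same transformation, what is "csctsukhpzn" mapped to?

tczk

The rule is to keep one character in every 3, starting at position 1 (positions 1st, 4th, 7th, ...), then swap each adjacent pair of characters (1↔2, 3↔4, ...).
Starting from "csctsukhpzn": after the first operation, "ctkz"; after the second, "tczk".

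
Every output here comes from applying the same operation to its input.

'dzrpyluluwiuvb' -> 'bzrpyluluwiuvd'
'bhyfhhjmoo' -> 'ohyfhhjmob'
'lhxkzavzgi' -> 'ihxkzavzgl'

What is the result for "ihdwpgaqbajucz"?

The rule is to swap the first and last characters.
Doing the same to "ihdwpgaqbajucz": "zhdwpgaqbajuci".

zhdwpgaqbajuci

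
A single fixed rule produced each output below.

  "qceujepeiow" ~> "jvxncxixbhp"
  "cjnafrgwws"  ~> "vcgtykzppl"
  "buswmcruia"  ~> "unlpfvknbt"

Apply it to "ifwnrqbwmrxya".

In each case the input is transformed by: shift every letter 7 places backward in the alphabet (wrapping around).
Doing the same to "ifwnrqbwmrxya": "bypgkjupfkqrt".

bypgkjupfkqrt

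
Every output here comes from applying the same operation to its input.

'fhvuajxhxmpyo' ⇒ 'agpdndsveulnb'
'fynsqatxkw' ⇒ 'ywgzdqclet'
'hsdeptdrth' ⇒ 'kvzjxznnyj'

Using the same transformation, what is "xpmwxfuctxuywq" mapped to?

Looking at the pairs, the operation is to shift every letter 6 places forward in the alphabet (wrapping around), then move the first 3 characters to the end (rotate left by 3).
For "xpmwxfuctxuywq" the result is "cdlaizdaecwdvs".

cdlaizdaecwdvs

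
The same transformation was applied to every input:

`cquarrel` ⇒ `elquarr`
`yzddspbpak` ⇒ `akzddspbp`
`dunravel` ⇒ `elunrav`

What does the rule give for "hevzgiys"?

Looking at the pairs, the operation is to delete the first character, then move the last 2 characters to the front (rotate right by 2).
Working it through for "hevzgiys": intermediate "evzgiys", final "ysevzgi".

ysevzgi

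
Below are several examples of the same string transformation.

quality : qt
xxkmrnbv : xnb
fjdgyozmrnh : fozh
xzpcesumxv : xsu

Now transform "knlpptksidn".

The rule is to swap each adjacent pair of characters (1↔2, 3↔4, ...), then keep one character in every 3, starting at position 2 (positions 2nd, 5th, 8th, ...).
Starting from "knlpptksidn": after the first operation, "nkpltpskdin"; after the second, "ktkn".

ktkn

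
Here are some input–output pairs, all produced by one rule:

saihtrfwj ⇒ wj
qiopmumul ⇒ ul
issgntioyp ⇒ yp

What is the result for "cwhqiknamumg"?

What's happening: keep only the last 2 characters.
Doing the same to "cwhqiknamumg": "mg".

mg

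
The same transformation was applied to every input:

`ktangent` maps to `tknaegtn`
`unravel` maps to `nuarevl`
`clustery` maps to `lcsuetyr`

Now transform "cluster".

lcsuetr

The rule is to swap each adjacent pair of characters (1↔2, 3↔4, ...).
Applying that to "cluster" gives "lcsuetr".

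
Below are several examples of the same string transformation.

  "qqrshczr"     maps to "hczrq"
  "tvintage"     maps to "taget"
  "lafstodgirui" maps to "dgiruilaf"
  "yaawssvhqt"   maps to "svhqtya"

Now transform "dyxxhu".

xhu

Each output is the input with this applied: swap the front and back halves of the string, then delete the last 3 characters.
Working it through for "dyxxhu": intermediate "xhudyx", final "xhu".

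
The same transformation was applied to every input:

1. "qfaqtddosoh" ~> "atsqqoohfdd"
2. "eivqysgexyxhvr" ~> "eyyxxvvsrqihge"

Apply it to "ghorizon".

gzroonih

The transformation: sort the characters into reverse alphabetical order, then move the last character to the front.
Doing the same to "ghorizon": "gzroonih".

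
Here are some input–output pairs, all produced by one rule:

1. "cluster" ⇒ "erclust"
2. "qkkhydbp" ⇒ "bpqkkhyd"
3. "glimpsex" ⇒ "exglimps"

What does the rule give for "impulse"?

The transformation: move the last 2 characters to the front (rotate right by 2).
So "impulse" becomes "seimpul".

seimpul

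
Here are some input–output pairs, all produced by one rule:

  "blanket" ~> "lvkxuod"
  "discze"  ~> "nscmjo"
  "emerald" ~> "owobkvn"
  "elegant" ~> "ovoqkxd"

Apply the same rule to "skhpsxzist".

What's happening: shift every letter 10 places forward in the alphabet (wrapping around).
For "skhpsxzist" the result is "curzchjscd".

curzchjscd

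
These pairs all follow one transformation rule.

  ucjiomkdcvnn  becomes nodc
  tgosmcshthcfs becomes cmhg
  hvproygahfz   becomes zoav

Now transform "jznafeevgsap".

Rule — keep one character in every 3, starting at position 2 (positions 2nd, 5th, 8th, ...), then swap the first and last characters.
Working it through for "jznafeevgsap": intermediate "zfva", final "afvz".

afvz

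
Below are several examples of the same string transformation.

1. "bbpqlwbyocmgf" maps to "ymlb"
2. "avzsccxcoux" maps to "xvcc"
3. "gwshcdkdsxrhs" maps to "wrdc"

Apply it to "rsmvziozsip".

zzsp

The rule is to keep one character in every 3, starting at position 2 (positions 2nd, 5th, 8th, ...), then sort the characters into reverse alphabetical order.
"rsmvziozsip" → "szzp" → "zzsp".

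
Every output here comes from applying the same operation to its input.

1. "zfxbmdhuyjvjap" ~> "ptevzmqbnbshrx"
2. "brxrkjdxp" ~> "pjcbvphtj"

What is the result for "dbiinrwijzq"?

Looking at the pairs, the operation is to shift every letter 8 places backward in the alphabet (wrapping around), then move the first 2 characters to the end (rotate left by 2).
For "dbiinrwijzq", step one produces "vtaafjoabri"; step two turns that into "aafjoabrivt".
(Check on "zfxbmdhuyjvjap": → "rxptevzmqbnbsh" → "ptevzmqbnbshrx" ✓)

aafjoabrivt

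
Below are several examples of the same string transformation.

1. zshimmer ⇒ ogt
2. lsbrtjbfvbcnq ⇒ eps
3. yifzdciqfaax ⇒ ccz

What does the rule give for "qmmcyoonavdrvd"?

txf

Each output is the input with this applied: shift every letter 2 places forward in the alphabet (wrapping around), then keep only the last 3 characters.
Working it through for "qmmcyoonavdrvd": intermediate "sooeaqqpcxftxf", final "txf".
(Check on "zshimmer": → "bujkoogt" → "ogt" ✓)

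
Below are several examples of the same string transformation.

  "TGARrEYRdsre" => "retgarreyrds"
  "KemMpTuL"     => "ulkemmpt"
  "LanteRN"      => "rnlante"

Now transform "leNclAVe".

velencla

Looking at the pairs, the operation is to move the last 2 characters to the front (rotate right by 2), then convert every letter to lowercase.
For "leNclAVe" the result is "velencla".
(Check on "LanteRN": → "RNLante" → "rnlante" ✓)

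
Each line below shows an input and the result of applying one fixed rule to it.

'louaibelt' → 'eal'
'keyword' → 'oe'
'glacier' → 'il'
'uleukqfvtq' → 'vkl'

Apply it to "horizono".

or

Each output is the input with this applied: reverse the string, then keep one character in every 3, starting at position 3 (positions 3rd, 6th, 9th, ...).
"horizono" → "or".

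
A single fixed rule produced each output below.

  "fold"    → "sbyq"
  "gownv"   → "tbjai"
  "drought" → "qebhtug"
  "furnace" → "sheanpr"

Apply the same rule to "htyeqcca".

uglrdppn

The pattern: shift every letter 13 places forward in the alphabet (wrapping around) — i.e. ROT13.
Doing the same to "htyeqcca": "uglrdppn".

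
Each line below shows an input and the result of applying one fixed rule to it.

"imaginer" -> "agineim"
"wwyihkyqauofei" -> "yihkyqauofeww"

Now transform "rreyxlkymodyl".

The pattern: delete the last character, then move the first 2 characters to the end (rotate left by 2).
On "rreyxlkymodyl" that produces "eyxlkymodyrr".

eyxlkymodyrr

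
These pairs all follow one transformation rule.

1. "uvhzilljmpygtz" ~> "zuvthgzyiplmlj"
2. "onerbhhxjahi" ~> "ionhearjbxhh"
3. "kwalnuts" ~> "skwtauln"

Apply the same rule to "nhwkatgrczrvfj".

Each output is the input with this applied: swap the first and last characters, then take characters alternately from the front and the back (1st, last, 2nd, 2nd-last, ...).
"nhwkatgrczrvfj" → "jhwkatgrczrvfn" → "jnhfwvkraztcgr".

jnhfwvkraztcgr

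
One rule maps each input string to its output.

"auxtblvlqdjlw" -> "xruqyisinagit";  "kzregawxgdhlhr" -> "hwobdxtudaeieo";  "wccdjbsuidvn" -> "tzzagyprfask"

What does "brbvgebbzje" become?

Rule — shift every letter 3 places backward in the alphabet (wrapping around).
So "brbvgebbzje" becomes "yoysdbyywgb".

yoysdbyywgb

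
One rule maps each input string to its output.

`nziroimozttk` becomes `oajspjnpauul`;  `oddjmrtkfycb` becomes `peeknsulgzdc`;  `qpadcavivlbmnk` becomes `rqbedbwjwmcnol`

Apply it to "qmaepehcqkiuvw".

The rule is to shift every letter 1 place forward in the alphabet (wrapping around).
Applying that to "qmaepehcqkiuvw" gives "rnbfqfidrljvwx".

rnbfqfidrljvwx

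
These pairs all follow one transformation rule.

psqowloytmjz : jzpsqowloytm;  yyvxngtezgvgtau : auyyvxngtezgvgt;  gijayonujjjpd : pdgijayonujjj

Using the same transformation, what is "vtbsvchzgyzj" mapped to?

zjvtbsvchzgy

The pattern: move the last 2 characters to the front (rotate right by 2).
On "vtbsvchzgyzj" that produces "zjvtbsvchzgy".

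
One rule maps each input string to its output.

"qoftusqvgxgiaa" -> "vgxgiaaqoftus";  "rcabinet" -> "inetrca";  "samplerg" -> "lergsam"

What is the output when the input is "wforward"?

In each case the input is transformed by: swap the front and back halves of the string, then delete the last character.
On "wforward": the first step gives "wardwfor", and the second then gives "wardwfo".

wardwfo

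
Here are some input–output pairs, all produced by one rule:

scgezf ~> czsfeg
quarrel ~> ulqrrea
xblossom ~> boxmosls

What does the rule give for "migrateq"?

Looking at the pairs, the operation is to swap each adjacent pair of characters (1↔2, 3↔4, ...), then take characters alternately from the front and the back (1st, last, 2nd, 2nd-last, ...).
For "migrateq", step one produces "imrgtaqe"; step two turns that into "iemqragt".

iemqragt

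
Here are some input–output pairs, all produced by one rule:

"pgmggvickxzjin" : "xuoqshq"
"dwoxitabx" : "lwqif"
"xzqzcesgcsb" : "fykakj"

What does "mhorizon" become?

Each output is the input with this applied: keep every other character starting from the first (positions 1st, 3rd, 5th, ...), then shift every letter 8 places forward in the alphabet (wrapping around).
On "mhorizon": the first step gives "moio", and the second then gives "uwqw".

uwqw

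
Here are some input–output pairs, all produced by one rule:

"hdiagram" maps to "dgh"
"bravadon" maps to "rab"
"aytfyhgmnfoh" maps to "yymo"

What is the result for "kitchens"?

ihk

Rule — swap the first and last characters, then keep one character in every 3, starting at position 2 (positions 2nd, 5th, 8th, ...).
For "kitchens", step one produces "sitchenk"; step two turns that into "ihk".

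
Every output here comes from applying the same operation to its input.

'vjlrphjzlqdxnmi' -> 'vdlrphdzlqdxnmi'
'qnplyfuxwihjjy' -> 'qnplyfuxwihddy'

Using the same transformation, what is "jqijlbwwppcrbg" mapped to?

The pattern: replace every "j" with "d".
"jqijlbwwppcrbg" → "dqidlbwwppcrbg".

dqidlbwwppcrbg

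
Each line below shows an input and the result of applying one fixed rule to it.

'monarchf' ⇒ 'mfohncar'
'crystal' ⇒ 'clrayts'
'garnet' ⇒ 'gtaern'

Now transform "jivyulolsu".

juisvlyoul

What's happening: take characters alternately from the front and the back (1st, last, 2nd, 2nd-last, ...).
So "jivyulolsu" becomes "juisvlyoul".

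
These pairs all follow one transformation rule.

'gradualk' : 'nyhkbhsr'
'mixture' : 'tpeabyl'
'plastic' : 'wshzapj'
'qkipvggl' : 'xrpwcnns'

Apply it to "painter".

The rule is to shift every letter 7 places forward in the alphabet (wrapping around).
So "painter" becomes "whpualy".

whpualy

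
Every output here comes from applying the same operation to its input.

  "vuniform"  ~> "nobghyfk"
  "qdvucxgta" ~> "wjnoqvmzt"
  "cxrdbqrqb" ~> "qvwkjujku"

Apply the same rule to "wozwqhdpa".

In each case the input is transformed by: shift every letter 7 places backward in the alphabet (wrapping around), then swap each adjacent pair of characters (1↔2, 3↔4, ...).
Working it through for "wozwqhdpa": intermediate "phspjawit", final "hppsajiwt".

hppsajiwt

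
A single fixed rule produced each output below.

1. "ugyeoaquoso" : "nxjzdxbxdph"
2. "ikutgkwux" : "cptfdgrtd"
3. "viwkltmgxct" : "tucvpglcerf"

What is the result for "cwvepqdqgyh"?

Each output is the input with this applied: shift every letter 9 places forward in the alphabet (wrapping around), then move the first 3 characters to the end (rotate left by 3).
Doing the same to "cwvepqdqgyh": "nyzmzphqlfe".

nyzmzphqlfe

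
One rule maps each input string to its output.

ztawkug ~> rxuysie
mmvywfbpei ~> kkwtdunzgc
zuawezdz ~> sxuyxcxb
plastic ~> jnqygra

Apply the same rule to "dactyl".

ybrajw

The pattern: swap each adjacent pair of characters (1↔2, 3↔4, ...), then shift every letter 2 places backward in the alphabet (wrapping around).
Working it through for "dactyl": intermediate "adtcly", final "ybrajw".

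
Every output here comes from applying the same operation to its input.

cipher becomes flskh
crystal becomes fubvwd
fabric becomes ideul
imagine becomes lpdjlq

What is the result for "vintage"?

ylqwdj

Looking at the pairs, the operation is to shift every letter 3 places forward in the alphabet (wrapping around), then delete the last character.
Working it through for "vintage": intermediate "ylqwdjh", final "ylqwdj".
(Check on "imagine": → "lpdjlqh" → "lpdjlq" ✓)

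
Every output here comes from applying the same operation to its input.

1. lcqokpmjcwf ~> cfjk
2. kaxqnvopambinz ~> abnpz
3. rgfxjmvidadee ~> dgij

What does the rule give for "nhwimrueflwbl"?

ehmw

What's happening: keep one character in every 3, starting at position 2 (positions 2nd, 5th, 8th, ...), then sort the characters into alphabetical order.
On "nhwimrueflwbl": the first step gives "hmew", and the second then gives "ehmw".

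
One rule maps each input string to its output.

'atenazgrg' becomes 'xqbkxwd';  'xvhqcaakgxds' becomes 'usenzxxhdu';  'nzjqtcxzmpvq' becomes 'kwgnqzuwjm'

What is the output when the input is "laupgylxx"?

In each case the input is transformed by: delete the last 2 characters, then shift every letter 3 places backward in the alphabet (wrapping around).
"laupgylxx" → "ixrmdvi".

ixrmdvi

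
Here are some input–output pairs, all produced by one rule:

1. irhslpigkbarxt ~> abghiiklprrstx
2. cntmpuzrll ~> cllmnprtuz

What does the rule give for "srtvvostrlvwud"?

Rule — sort the characters into alphabetical order.
For "srtvvostrlvwud" the result is "dlorrssttuvvvw".

dlorrssttuvvvw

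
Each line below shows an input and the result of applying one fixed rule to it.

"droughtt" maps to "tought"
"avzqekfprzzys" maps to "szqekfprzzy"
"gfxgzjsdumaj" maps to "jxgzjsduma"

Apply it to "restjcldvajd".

dstjcldvaj

What's happening: delete the first 2 characters, then move the last character to the front.
"restjcldvajd" → "stjcldvajd" → "dstjcldvaj".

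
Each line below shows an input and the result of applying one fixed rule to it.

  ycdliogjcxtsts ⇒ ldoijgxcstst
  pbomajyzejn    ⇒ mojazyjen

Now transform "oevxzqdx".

What's happening: delete the first 2 characters, then swap each adjacent pair of characters (1↔2, 3↔4, ...).
For "oevxzqdx", step one produces "vxzqdx"; step two turns that into "xvqzxd".

xvqzxd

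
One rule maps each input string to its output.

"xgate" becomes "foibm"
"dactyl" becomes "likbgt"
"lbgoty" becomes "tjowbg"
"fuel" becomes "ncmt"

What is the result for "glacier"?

In each case the input is transformed by: shift every letter 8 places forward in the alphabet (wrapping around).
"glacier" → "otikqmz".

otikqmz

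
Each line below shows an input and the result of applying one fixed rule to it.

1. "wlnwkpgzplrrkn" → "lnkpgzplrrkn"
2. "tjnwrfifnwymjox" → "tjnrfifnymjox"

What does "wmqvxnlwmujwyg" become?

The pattern: remove every "w".
"wmqvxnlwmujwyg" → "mqvxnlmujyg".

mqvxnlmujyg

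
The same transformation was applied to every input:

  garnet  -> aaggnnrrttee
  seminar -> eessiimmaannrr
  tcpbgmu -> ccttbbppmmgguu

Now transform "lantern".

The rule is to swap each adjacent pair of characters (1↔2, 3↔4, ...), then double every character.
"lantern" → "altnren" → "aallttnnrreenn".

aallttnnrreenn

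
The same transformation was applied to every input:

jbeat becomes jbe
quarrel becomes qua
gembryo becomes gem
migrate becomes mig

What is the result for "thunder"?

In each case the input is transformed by: keep only the first 3 characters.
Applying that to "thunder" gives "thu".

thu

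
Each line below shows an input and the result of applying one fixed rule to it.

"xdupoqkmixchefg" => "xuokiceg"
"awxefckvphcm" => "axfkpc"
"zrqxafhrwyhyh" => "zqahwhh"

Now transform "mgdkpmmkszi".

Each output is the input with this applied: keep every other character starting from the first (positions 1st, 3rd, 5th, ...).
"mgdkpmmkszi" → "mdpmsi".

mdpmsi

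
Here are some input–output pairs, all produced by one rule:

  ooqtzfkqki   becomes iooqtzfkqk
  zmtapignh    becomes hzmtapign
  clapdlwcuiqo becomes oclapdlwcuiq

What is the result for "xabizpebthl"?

The pattern: move the last character to the front.
So "xabizpebthl" becomes "lxabizpebth".

lxabizpebth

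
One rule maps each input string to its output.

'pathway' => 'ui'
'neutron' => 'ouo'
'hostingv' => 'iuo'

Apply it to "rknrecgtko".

Looking at the pairs, the operation is to shift every letter 1 place forward in the alphabet (wrapping around), then keep only the vowels.
Starting from "rknrecgtko": after the first operation, "slosfdhulp"; after the second, "ou".

ou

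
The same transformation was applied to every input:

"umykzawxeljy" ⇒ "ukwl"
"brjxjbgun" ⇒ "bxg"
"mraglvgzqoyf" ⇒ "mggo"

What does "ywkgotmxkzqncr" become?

ygmzc

Rule — keep one character in every 3, starting at position 1 (positions 1st, 4th, 7th, ...).
For "ywkgotmxkzqncr" the result is "ygmzc".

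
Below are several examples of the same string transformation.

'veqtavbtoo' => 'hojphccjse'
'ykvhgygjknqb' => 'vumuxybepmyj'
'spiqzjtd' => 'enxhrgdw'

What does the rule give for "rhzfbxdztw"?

Rule — move the first 3 characters to the end (rotate left by 3), then shift every letter 12 places backward in the alphabet (wrapping around).
"rhzfbxdztw" → "fbxdztwrhz" → "tplrnhkfvn".

tplrnhkfvn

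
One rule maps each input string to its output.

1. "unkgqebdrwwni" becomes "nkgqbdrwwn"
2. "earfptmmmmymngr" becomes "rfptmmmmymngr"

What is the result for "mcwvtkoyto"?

mcwvtkyt

Looking at the pairs, the operation is to remove every vowel.
Doing the same to "mcwvtkoyto": "mcwvtkyt".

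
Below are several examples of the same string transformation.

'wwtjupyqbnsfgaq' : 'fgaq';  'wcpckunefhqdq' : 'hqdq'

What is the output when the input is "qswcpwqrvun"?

rvun

The rule is to keep only the last 4 characters.
So "qswcpwqrvun" becomes "rvun".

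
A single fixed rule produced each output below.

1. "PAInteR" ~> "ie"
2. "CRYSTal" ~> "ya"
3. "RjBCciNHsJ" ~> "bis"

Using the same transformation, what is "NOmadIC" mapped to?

The pattern: keep one character in every 3, starting at position 3 (positions 3rd, 6th, 9th, ...), then convert every letter to lowercase.
"NOmadIC" → "mi".

mi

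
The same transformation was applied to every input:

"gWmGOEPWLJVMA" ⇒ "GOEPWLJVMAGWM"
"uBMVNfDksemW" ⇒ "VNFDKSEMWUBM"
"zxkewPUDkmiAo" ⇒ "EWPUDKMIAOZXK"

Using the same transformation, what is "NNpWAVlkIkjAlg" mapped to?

What's happening: move the first 3 characters to the end (rotate left by 3), then convert every letter to uppercase.
Starting from "NNpWAVlkIkjAlg": after the first operation, "WAVlkIkjAlgNNp"; after the second, "WAVLKIKJALGNNP".

WAVLKIKJALGNNP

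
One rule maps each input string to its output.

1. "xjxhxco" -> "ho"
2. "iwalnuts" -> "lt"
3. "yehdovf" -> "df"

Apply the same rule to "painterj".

What's happening: move the first character to the end, then keep one character in every 3, starting at position 3 (positions 3rd, 6th, 9th, ...).
Applying both steps to "painterj": "ainterjp", then "nr".

nr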